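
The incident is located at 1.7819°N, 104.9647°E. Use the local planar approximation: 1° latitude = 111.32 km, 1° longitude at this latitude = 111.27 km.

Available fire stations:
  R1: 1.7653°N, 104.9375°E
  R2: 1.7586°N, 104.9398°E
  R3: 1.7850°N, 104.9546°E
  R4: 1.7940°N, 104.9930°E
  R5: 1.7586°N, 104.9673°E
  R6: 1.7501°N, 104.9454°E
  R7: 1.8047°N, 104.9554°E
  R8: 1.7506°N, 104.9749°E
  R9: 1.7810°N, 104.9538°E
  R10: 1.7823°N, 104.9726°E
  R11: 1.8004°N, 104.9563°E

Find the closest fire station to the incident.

Distances from 1.7819°N, 104.9647°E:
R1: 3.5461 km
R2: 3.7952 km
R3: 1.1756 km
R4: 3.4249 km
R5: 2.6098 km
R6: 4.1404 km
R7: 2.7409 km
R8: 3.6645 km
R9: 1.2170 km
R10: 0.8802 km
R11: 2.2616 km
Minimum: R10 at 0.8802 km.

R10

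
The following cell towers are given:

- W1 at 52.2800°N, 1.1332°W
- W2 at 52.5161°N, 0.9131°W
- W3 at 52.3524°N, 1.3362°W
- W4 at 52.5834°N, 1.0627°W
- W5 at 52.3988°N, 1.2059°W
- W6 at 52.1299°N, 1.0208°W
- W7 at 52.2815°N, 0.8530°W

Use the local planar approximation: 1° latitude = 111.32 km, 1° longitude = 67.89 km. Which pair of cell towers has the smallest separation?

Pairwise distances:
W3–W5: 10.2437 km
W2–W4: 12.6206 km
W1–W5: 14.1158 km
W1–W3: 15.9653 km
W1–W6: 18.3691 km
W1–W7: 19.0235 km
W6–W7: 20.3612 km
W4–W5: 22.7333 km
W2–W5: 23.7834 km
W2–W7: 26.4325 km
W5–W7: 27.2857 km
W1–W2: 30.2334 km
W3–W4: 31.7179 km
W5–W6: 32.4647 km
W3–W6: 32.7412 km
W3–W7: 33.7406 km
W2–W3: 34.0171 km
W1–W4: 34.1119 km
W4–W7: 36.4985 km
W2–W6: 43.6091 km
W4–W6: 50.5637 km
Closest pair: W3–W5 at 10.2437 km.

W3 and W5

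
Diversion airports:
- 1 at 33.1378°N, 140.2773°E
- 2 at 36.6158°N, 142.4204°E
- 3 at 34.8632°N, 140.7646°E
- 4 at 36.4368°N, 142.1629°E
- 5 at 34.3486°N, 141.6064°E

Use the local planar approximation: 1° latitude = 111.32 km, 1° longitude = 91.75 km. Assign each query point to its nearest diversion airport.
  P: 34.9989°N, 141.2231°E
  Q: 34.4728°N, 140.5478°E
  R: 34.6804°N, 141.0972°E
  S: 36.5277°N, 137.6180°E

P at 34.9989°N, 141.2231°E:
  1: 224.6171 km
  2: 210.8675 km
  3: 44.6974 km
  4: 181.8144 km
  5: 80.4816 km
  → nearest: 3 (44.6974 km)
Q at 34.4728°N, 140.5478°E:
  1: 150.6703 km
  2: 293.9886 km
  3: 47.7952 km
  4: 264.1194 km
  5: 98.1057 km
  → nearest: 3 (47.7952 km)
R at 34.6804°N, 141.0972°E:
  1: 187.4765 km
  2: 247.2994 km
  3: 36.6786 km
  4: 218.6082 km
  5: 59.5562 km
  → nearest: 3 (36.6786 km)
S at 36.5277°N, 137.6180°E:
  1: 449.3716 km
  2: 440.7293 km
  3: 343.0469 km
  4: 417.1173 km
  5: 439.0361 km
  → nearest: 3 (343.0469 km)

P→3; Q→3; R→3; S→3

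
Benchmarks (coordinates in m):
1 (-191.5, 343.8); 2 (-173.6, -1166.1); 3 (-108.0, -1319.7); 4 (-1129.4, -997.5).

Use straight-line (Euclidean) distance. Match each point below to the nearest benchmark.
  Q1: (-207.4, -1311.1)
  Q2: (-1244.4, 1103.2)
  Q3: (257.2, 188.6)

Q1 at (-207.4, -1311.1):
  1: √((15.9)² + (1654.9)²) = √(252.810 + 2738694.010) = 1655.0 m
  2: √((33.8)² + (145.0)²) = √(1142.440 + 21025.000) = 148.9 m
  3: √((99.4)² + (-8.6)²) = √(9880.360 + 73.960) = 99.8 m
  4: √((-922.0)² + (313.6)²) = √(850084.000 + 98344.960) = 973.9 m
  → nearest: 3 (99.8 m)
Q2 at (-1244.4, 1103.2):
  1: √((1052.9)² + (-759.4)²) = √(1108598.410 + 576688.360) = 1298.2 m
  2: √((1070.8)² + (-2269.3)²) = √(1146612.640 + 5149722.490) = 2509.2 m
  3: √((1136.4)² + (-2422.9)²) = √(1291404.960 + 5870444.410) = 2676.2 m
  4: √((115.0)² + (-2100.7)²) = √(13225.000 + 4412940.490) = 2103.8 m
  → nearest: 1 (1298.2 m)
Q3 at (257.2, 188.6):
  1: √((-448.7)² + (155.2)²) = √(201331.690 + 24087.040) = 474.8 m
  2: √((-430.8)² + (-1354.7)²) = √(185588.640 + 1835212.090) = 1421.5 m
  3: √((-365.2)² + (-1508.3)²) = √(133371.040 + 2274968.890) = 1551.9 m
  4: √((-1386.6)² + (-1186.1)²) = √(1922659.560 + 1406833.210) = 1824.7 m
  → nearest: 1 (474.8 m)

Q1→3; Q2→1; Q3→1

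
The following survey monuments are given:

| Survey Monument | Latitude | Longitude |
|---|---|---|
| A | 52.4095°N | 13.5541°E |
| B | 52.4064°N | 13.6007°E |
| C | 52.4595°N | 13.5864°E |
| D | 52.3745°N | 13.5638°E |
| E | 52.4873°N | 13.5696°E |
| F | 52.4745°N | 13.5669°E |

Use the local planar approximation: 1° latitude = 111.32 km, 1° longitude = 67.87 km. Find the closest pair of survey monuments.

Pairwise distances:
A–B: 3.1815 km
A–C: 5.9821 km
A–D: 3.9514 km
A–E: 8.7244 km
A–F: 7.2878 km
B–C: 5.9902 km
B–D: 4.3454 km
B–E: 9.2498 km
B–F: 7.9204 km
C–D: 9.5857 km
C–E: 3.2981 km
C–F: 2.1307 km
D–E: 12.5631 km
D–F: 11.1340 km
E–F: 1.4366 km
Closest pair: E–F at 1.4366 km.

E and F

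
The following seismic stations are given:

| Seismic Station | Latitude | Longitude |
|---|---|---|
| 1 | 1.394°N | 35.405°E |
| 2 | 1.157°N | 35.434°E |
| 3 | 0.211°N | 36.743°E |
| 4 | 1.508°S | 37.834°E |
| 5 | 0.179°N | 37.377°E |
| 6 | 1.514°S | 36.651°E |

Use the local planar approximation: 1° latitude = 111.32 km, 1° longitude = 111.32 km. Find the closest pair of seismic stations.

1 and 2

Pairwise distances:
1–2: √((-0.237·111.32)² + (0.029·111.32)²) = √(696.05425 + 10.42179) = 26.580 km
1–3: √((-1.183·111.32)² + (1.338·111.32)²) = √(17342.66698 + 22184.95858) = 198.816 km
1–4: √((-2.902·111.32)² + (2.429·111.32)²) = √(104361.71600 + 73114.14824) = 421.279 km
1–5: √((-1.215·111.32)² + (1.972·111.32)²) = √(18293.59041 + 48190.36509) = 257.845 km
1–6: √((-2.908·111.32)² + (1.246·111.32)²) = √(104793.70609 + 19238.99935) = 352.183 km
2–3: √((-0.946·111.32)² + (1.309·111.32)²) = √(11089.92651 + 21233.70055) = 179.788 km
2–4: √((-2.665·111.32)² + (2.400·111.32)²) = √(88011.78356 + 71378.74022) = 399.237 km
2–5: √((-0.978·111.32)² + (1.943·111.32)²) = √(11852.88593 + 46783.42320) = 242.149 km
2–6: √((-2.671·111.32)² + (1.217·111.32)²) = √(88408.53039 + 18353.86580) = 326.745 km
3–4: √((-1.719·111.32)² + (1.091·111.32)²) = √(36618.29750 + 14750.13165) = 226.646 km
3–5: √((-0.032·111.32)² + (0.634·111.32)²) = √(12.68955 + 4981.09599) = 70.667 km
3–6: √((-1.725·111.32)² + (-0.092·111.32)²) = √(36874.36873 + 104.88709) = 192.300 km
4–5: √((1.687·111.32)² + (-0.457·111.32)²) = √(35267.65311 + 2588.08655) = 194.566 km
4–6: √((-0.006·111.32)² + (-1.183·111.32)²) = √(0.44612 + 17342.66698) = 131.693 km
5–6: √((-1.693·111.32)² + (-0.726·111.32)²) = √(35518.96576 + 6531.60085) = 205.062 km
Closest pair: 1–2 at 26.580 km.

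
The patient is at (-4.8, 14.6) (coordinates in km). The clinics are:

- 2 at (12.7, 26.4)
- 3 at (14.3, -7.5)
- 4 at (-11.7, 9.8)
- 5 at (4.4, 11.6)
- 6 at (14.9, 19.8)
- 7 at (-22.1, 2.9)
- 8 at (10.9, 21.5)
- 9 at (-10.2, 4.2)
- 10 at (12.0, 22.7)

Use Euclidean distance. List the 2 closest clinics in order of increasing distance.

Distances from (-4.8, 14.6):
2: 21.1 km
3: 29.2 km
4: 8.4 km
5: 9.7 km
6: 20.4 km
7: 20.9 km
8: 17.1 km
9: 11.7 km
10: 18.7 km
Sorted: 4 (8.4 km) < 5 (9.7 km) < 9 (11.7 km) < 8 (17.1 km) < …

4, 5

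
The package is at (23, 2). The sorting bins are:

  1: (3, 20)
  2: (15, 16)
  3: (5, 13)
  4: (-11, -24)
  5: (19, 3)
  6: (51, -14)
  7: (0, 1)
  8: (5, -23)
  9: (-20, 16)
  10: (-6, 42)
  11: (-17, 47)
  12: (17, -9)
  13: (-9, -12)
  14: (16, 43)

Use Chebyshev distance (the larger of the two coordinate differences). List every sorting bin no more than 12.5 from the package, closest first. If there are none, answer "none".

Distances from (23, 2):
1: 20
2: 14
3: 18
4: 34
5: 4
6: 28
7: 23
8: 25
9: 43
10: 40
11: 45
12: 11
13: 32
14: 41
Threshold 12.5: 5 (4), 12 (11) are within range.

5, 12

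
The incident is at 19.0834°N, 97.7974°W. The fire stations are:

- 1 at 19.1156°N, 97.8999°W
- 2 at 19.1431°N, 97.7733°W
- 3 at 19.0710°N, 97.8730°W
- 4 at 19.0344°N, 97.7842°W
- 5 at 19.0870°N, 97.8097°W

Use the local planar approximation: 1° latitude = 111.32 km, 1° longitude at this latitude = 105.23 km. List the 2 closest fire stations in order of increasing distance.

5, 4

Distances from 19.0834°N, 97.7974°W:
1: 11.3661 km
2: 7.1132 km
3: 8.0743 km
4: 5.6288 km
5: 1.3550 km
Sorted: 5 (1.3550 km) < 4 (5.6288 km) < 2 (7.1132 km) < 3 (8.0743 km) < …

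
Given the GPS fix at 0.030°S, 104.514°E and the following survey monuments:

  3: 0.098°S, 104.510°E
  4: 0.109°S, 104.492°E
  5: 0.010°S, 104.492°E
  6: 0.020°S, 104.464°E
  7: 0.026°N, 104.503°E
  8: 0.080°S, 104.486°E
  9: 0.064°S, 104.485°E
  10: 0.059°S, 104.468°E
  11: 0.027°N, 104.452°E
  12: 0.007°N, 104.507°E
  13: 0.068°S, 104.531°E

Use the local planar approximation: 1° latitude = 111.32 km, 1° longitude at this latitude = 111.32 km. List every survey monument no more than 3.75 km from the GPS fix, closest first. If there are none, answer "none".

Distances from 0.030°S, 104.514°E:
3: √((-0.068·111.32)² + (-0.004·111.32)²) = √(57.30127 + 0.19827) = 7.583 km
4: √((-0.079·111.32)² + (-0.022·111.32)²) = √(77.33936 + 5.99780) = 9.129 km
5: √((0.020·111.32)² + (-0.022·111.32)²) = √(4.95686 + 5.99780) = 3.310 km
6: √((0.010·111.32)² + (-0.050·111.32)²) = √(1.23921 + 30.98036) = 5.676 km
7: √((0.056·111.32)² + (-0.011·111.32)²) = √(38.86176 + 1.49945) = 6.353 km
8: √((-0.050·111.32)² + (-0.028·111.32)²) = √(30.98036 + 9.71544) = 6.379 km
9: √((-0.034·111.32)² + (-0.029·111.32)²) = √(14.32532 + 10.42179) = 4.975 km
10: √((-0.029·111.32)² + (-0.046·111.32)²) = √(10.42179 + 26.22177) = 6.053 km
11: √((0.057·111.32)² + (-0.062·111.32)²) = √(40.26207 + 47.63540) = 9.375 km
12: √((0.037·111.32)² + (-0.007·111.32)²) = √(16.96484 + 0.60721) = 4.192 km
13: √((-0.038·111.32)² + (0.017·111.32)²) = √(17.89425 + 3.58133) = 4.634 km
Threshold 3.75 km: 5 (3.310 km) is within range.

5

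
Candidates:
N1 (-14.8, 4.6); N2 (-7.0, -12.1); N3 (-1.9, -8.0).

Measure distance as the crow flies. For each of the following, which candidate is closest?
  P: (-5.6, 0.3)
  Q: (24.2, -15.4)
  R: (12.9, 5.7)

P→N3; Q→N3; R→N3

P at (-5.6, 0.3):
  N1: 10.2
  N2: 12.5
  N3: 9.1
  → nearest: N3 (9.1)
Q at (24.2, -15.4):
  N1: 43.8
  N2: 31.4
  N3: 27.1
  → nearest: N3 (27.1)
R at (12.9, 5.7):
  N1: 27.7
  N2: 26.7
  N3: 20.2
  → nearest: N3 (20.2)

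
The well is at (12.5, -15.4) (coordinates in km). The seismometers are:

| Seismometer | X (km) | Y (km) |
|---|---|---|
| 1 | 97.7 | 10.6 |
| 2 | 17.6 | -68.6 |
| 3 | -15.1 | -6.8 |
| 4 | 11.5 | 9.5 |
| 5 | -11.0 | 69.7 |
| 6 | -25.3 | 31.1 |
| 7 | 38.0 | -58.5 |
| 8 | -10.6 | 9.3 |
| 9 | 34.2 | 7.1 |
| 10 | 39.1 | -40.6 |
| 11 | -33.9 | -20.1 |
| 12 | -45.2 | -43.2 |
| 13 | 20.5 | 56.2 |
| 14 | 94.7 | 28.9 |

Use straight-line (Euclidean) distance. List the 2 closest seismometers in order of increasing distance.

4, 3

Distances from (12.5, -15.4):
1: 89.1 km
2: 53.4 km
3: 28.9 km
4: 24.9 km
5: 88.3 km
6: 59.9 km
7: 50.1 km
8: 33.8 km
9: 31.3 km
10: 36.6 km
11: 46.6 km
12: 64.0 km
13: 72.0 km
14: 93.4 km
Sorted: 4 (24.9 km) < 3 (28.9 km) < 9 (31.3 km) < 8 (33.8 km) < …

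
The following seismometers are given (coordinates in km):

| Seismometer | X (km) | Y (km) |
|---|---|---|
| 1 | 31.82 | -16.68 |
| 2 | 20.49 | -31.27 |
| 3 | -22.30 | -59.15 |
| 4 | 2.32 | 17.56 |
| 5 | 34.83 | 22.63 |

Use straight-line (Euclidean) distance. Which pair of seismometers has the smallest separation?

1 and 2

Pairwise distances:
1–2: √((-11.33)² + (-14.59)²) = √(128.3689 + 212.8681) = 18.47 km
1–3: √((-54.12)² + (-42.47)²) = √(2928.9744 + 1803.7009) = 68.79 km
1–4: √((-29.50)² + (34.24)²) = √(870.2500 + 1172.3776) = 45.20 km
1–5: √((3.01)² + (39.31)²) = √(9.0601 + 1545.2761) = 39.43 km
2–3: √((-42.79)² + (-27.88)²) = √(1830.9841 + 777.2944) = 51.07 km
2–4: √((-18.17)² + (48.83)²) = √(330.1489 + 2384.3689) = 52.10 km
2–5: √((14.34)² + (53.90)²) = √(205.6356 + 2905.2100) = 55.77 km
3–4: √((24.62)² + (76.71)²) = √(606.1444 + 5884.4241) = 80.56 km
3–5: √((57.13)² + (81.78)²) = √(3263.8369 + 6687.9684) = 99.76 km
4–5: √((32.51)² + (5.07)²) = √(1056.9001 + 25.7049) = 32.90 km
Closest pair: 1–2 at 18.47 km.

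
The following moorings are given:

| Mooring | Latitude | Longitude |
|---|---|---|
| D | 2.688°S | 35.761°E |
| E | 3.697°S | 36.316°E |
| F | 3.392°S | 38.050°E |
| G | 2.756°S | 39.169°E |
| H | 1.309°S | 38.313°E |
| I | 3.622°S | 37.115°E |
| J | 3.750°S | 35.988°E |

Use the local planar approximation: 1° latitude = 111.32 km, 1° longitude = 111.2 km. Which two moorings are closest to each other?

E and J

Pairwise distances:
D–E: √((-1.009·111.32)² + (0.555·111.2)²) = √(12616.20473 + 3808.86466) = 128.160 km
D–F: √((-0.704·111.32)² + (2.289·111.2)²) = √(6141.74405 + 64788.98255) = 266.328 km
D–G: √((-0.068·111.32)² + (3.408·111.2)²) = √(57.30127 + 143617.95772) = 379.045 km
D–H: √((1.379·111.32)² + (2.552·111.2)²) = √(23565.40607 + 80532.45055) = 322.642 km
D–I: √((-0.934·111.32)² + (1.354·111.2)²) = √(10810.35978 + 22669.75900) = 182.976 km
D–J: √((-1.062·111.32)² + (0.227·111.2)²) = √(13976.40345 + 637.17876) = 120.887 km
E–F: √((0.305·111.32)² + (1.734·111.2)²) = √(1152.77905 + 37179.86091) = 195.787 km
E–G: √((0.941·111.32)² + (2.853·111.2)²) = √(10973.00664 + 100649.84671) = 334.100 km
E–H: √((2.388·111.32)² + (1.997·111.2)²) = √(70666.73729 + 49313.48601) = 346.382 km
E–I: √((0.075·111.32)² + (0.799·111.2)²) = √(69.70580 + 7894.10926) = 89.240 km
E–J: √((-0.053·111.32)² + (-0.328·111.2)²) = √(34.80953 + 1330.32350) = 36.948 km
F–G: √((0.636·111.32)² + (1.119·111.2)²) = √(5012.57203 + 15483.52172) = 143.165 km
F–H: √((2.083·111.32)² + (0.263·111.2)²) = √(53768.13035 + 855.30512) = 233.717 km
F–I: √((-0.230·111.32)² + (-0.935·111.2)²) = √(655.54433 + 10810.17678) = 107.078 km
F–J: √((-0.358·111.32)² + (-2.062·111.2)²) = √(1588.22654 + 52575.92187) = 232.732 km
G–H: √((1.447·111.32)² + (-0.856·111.2)²) = √(25946.77929 + 9060.60304) = 187.103 km
G–I: √((-0.866·111.32)² + (-2.054·111.2)²) = √(9293.56155 + 52168.75266) = 247.916 km
G–J: √((-0.994·111.32)² + (-3.181·111.2)²) = √(12243.88281 + 125122.93202) = 370.630 km
H–I: √((-2.313·111.32)² + (-1.198·111.2)²) = √(66297.57768 + 17746.92895) = 289.904 km
H–J: √((-2.441·111.32)² + (-2.325·111.2)²) = √(73838.34504 + 66842.93160) = 375.075 km
I–J: √((-0.128·111.32)² + (-1.127·111.2)²) = √(203.03286 + 15705.70394) = 126.130 km
Closest pair: E–J at 36.948 km.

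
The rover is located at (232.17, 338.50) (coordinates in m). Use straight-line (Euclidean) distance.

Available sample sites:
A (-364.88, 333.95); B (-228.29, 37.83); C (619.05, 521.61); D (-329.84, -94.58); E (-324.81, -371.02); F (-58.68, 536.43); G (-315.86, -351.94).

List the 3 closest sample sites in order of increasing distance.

Distances from (232.17, 338.50):
A: √((-597.05)² + (-4.55)²) = √(356468.7025 + 20.7025) = 597.07 m
B: √((-460.46)² + (-300.67)²) = √(212023.4116 + 90402.4489) = 549.93 m
C: √((386.88)² + (183.11)²) = √(149676.1344 + 33529.2721) = 428.03 m
D: √((-562.01)² + (-433.08)²) = √(315855.2401 + 187558.2864) = 709.52 m
E: √((-556.98)² + (-709.52)²) = √(310226.7204 + 503418.6304) = 902.02 m
F: √((-290.85)² + (197.93)²) = √(84593.7225 + 39176.2849) = 351.81 m
G: √((-548.03)² + (-690.44)²) = √(300336.8809 + 476707.3936) = 881.50 m
Sorted: F (351.81 m) < C (428.03 m) < B (549.93 m) < A (597.07 m) < D (709.52 m) < …

F, C, B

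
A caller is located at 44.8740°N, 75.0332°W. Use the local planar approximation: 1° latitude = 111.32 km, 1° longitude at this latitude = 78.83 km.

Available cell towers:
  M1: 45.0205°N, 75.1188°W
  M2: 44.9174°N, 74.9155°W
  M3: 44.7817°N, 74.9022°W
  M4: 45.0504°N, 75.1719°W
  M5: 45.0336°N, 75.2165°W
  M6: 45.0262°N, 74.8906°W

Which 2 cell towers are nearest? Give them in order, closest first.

M2, M3

Distances from 44.8740°N, 75.0332°W:
M1: 17.6493 km
M2: 10.4608 km
M3: 14.5676 km
M4: 22.4756 km
M5: 22.9007 km
M6: 20.3329 km
Sorted: M2 (10.4608 km) < M3 (14.5676 km) < M1 (17.6493 km) < M6 (20.3329 km) < …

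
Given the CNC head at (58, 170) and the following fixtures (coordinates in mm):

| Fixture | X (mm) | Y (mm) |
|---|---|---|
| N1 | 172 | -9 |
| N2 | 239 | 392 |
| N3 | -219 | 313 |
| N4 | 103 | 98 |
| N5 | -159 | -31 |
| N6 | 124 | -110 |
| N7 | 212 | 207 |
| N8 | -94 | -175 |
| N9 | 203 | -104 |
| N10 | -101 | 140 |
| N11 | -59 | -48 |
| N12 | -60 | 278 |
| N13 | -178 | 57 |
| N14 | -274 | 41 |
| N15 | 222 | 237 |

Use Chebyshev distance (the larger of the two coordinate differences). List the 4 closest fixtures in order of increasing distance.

N4, N12, N7, N10

Distances from (58, 170):
N1: max(|114|, |-179|) = 179 mm
N2: max(|181|, |222|) = 222 mm
N3: max(|-277|, |143|) = 277 mm
N4: max(|45|, |-72|) = 72 mm
N5: max(|-217|, |-201|) = 217 mm
N6: max(|66|, |-280|) = 280 mm
N7: max(|154|, |37|) = 154 mm
N8: max(|-152|, |-345|) = 345 mm
N9: max(|145|, |-274|) = 274 mm
N10: max(|-159|, |-30|) = 159 mm
N11: max(|-117|, |-218|) = 218 mm
N12: max(|-118|, |108|) = 118 mm
N13: max(|-236|, |-113|) = 236 mm
N14: max(|-332|, |-129|) = 332 mm
N15: max(|164|, |67|) = 164 mm
Sorted: N4 (72 mm) < N12 (118 mm) < N7 (154 mm) < N10 (159 mm) < N15 (164 mm) < N1 (179 mm) < …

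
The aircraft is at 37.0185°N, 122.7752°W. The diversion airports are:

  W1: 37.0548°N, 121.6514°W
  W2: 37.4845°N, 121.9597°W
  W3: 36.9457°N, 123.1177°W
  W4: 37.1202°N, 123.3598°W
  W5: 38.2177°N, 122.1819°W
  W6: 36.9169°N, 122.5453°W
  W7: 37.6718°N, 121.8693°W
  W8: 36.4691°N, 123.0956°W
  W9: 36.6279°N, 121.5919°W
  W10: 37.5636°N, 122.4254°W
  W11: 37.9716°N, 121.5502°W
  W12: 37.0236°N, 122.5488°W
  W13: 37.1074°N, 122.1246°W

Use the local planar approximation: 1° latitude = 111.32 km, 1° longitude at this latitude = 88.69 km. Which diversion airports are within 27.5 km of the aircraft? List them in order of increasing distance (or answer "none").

Distances from 37.0185°N, 122.7752°W:
W1: √((0.0363·111.32)² + (1.1238·88.69)²) = √(16.329002 + 9934.073418) = 99.7517 km
W2: √((0.4660·111.32)² + (0.8155·88.69)²) = √(2691.028075 + 5231.150810) = 89.0066 km
W3: √((-0.0728·111.32)² + (-0.3425·88.69)²) = √(65.676372 + 922.721121) = 31.4388 km
W4: √((0.1017·111.32)² + (-0.5846·88.69)²) = √(128.170566 + 2688.233147) = 53.0698 km
W5: √((1.1992·111.32)² + (0.5933·88.69)²) = √(17820.900074 + 2768.840932) = 143.4913 km
W6: √((-0.1016·111.32)² + (0.2299·88.69)²) = √(127.918633 + 415.745208) = 23.3166 km
W7: √((0.6533·111.32)² + (0.9059·88.69)²) = √(5288.977405 + 6455.201883) = 108.3706 km
W8: √((-0.5494·111.32)² + (-0.3204·88.69)²) = √(3740.448723 + 807.484742) = 67.4384 km
W9: √((-0.3906·111.32)² + (1.1833·88.69)²) = √(1890.648843 + 11013.846992) = 113.5980 km
W10: √((0.5451·111.32)² + (0.3498·88.69)²) = √(3682.126964 + 962.473809) = 68.1513 km
W11: √((0.9531·111.32)² + (1.2250·88.69)²) = √(11257.017323 + 11803.790348) = 151.8579 km
W12: √((0.0051·111.32)² + (0.2264·88.69)²) = √(0.322320 + 403.182947) = 20.0874 km
W13: √((0.0889·111.32)² + (0.6506·88.69)²) = √(97.937704 + 3329.487799) = 58.5442 km
Threshold 27.5 km: W12 (20.0874 km), W6 (23.3166 km) are within range.

W12, W6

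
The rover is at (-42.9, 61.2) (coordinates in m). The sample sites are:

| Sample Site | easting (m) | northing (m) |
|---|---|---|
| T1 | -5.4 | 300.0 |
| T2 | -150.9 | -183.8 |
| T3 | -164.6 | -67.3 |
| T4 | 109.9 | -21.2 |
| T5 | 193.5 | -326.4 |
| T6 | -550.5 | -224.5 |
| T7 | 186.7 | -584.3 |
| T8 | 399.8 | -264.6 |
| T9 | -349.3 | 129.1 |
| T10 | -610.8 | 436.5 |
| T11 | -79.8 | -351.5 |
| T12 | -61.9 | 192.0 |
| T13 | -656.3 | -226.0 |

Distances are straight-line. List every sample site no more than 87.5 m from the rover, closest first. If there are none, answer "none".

Distances from (-42.9, 61.2):
T1: √((37.5)² + (238.8)²) = √(1406.250 + 57025.440) = 241.7 m
T2: √((-108.0)² + (-245.0)²) = √(11664.000 + 60025.000) = 267.7 m
T3: √((-121.7)² + (-128.5)²) = √(14810.890 + 16512.250) = 177.0 m
T4: √((152.8)² + (-82.4)²) = √(23347.840 + 6789.760) = 173.6 m
T5: √((236.4)² + (-387.6)²) = √(55884.960 + 150233.760) = 454.0 m
T6: √((-507.6)² + (-285.7)²) = √(257657.760 + 81624.490) = 582.5 m
T7: √((229.6)² + (-645.5)²) = √(52716.160 + 416670.250) = 685.1 m
T8: √((442.7)² + (-325.8)²) = √(195983.290 + 106145.640) = 549.7 m
T9: √((-306.4)² + (67.9)²) = √(93880.960 + 4610.410) = 313.8 m
T10: √((-567.9)² + (375.3)²) = √(322510.410 + 140850.090) = 680.7 m
T11: √((-36.9)² + (-412.7)²) = √(1361.610 + 170321.290) = 414.3 m
T12: √((-19.0)² + (130.8)²) = √(361.000 + 17108.640) = 132.2 m
T13: √((-613.4)² + (-287.2)²) = √(376259.560 + 82483.840) = 677.3 m
Threshold 87.5 m: none within range.

none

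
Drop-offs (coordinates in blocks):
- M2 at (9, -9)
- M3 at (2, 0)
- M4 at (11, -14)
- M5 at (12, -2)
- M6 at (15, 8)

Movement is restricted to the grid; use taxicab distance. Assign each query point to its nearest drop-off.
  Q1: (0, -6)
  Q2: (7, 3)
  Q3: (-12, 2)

Q1→M3; Q2→M3; Q3→M3

Q1 at (0, -6):
  M2: 12 blocks
  M3: 8 blocks
  M4: 19 blocks
  M5: 16 blocks
  M6: 29 blocks
  → nearest: M3 (8 blocks)
Q2 at (7, 3):
  M2: 14 blocks
  M3: 8 blocks
  M4: 21 blocks
  M5: 10 blocks
  M6: 13 blocks
  → nearest: M3 (8 blocks)
Q3 at (-12, 2):
  M2: 32 blocks
  M3: 16 blocks
  M4: 39 blocks
  M5: 28 blocks
  M6: 33 blocks
  → nearest: M3 (16 blocks)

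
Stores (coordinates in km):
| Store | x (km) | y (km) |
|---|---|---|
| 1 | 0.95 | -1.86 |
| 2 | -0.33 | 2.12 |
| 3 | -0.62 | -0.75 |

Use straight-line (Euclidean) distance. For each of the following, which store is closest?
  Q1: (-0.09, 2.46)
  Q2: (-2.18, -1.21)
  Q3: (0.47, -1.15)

Q1 at (-0.09, 2.46):
  1: √((1.04)² + (-4.32)²) = √(1.0816 + 18.6624) = 4.44 km
  2: √((-0.24)² + (-0.34)²) = √(0.0576 + 0.1156) = 0.42 km
  3: √((-0.53)² + (-3.21)²) = √(0.2809 + 10.3041) = 3.25 km
  → nearest: 2 (0.42 km)
Q2 at (-2.18, -1.21):
  1: √((3.13)² + (-0.65)²) = √(9.7969 + 0.4225) = 3.20 km
  2: √((1.85)² + (3.33)²) = √(3.4225 + 11.0889) = 3.81 km
  3: √((1.56)² + (0.46)²) = √(2.4336 + 0.2116) = 1.63 km
  → nearest: 3 (1.63 km)
Q3 at (0.47, -1.15):
  1: √((0.48)² + (-0.71)²) = √(0.2304 + 0.5041) = 0.86 km
  2: √((-0.80)² + (3.27)²) = √(0.6400 + 10.6929) = 3.37 km
  3: √((-1.09)² + (0.40)²) = √(1.1881 + 0.1600) = 1.16 km
  → nearest: 1 (0.86 km)

Q1→2; Q2→3; Q3→1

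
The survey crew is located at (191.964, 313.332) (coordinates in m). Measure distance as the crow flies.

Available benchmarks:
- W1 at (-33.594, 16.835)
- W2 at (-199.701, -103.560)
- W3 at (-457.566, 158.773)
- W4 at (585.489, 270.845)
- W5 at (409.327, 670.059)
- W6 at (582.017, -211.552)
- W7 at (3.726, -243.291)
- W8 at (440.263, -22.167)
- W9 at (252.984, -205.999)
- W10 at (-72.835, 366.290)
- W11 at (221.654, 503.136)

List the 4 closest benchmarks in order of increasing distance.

W11, W10, W1, W4

Distances from (191.964, 313.332):
W1: √((-225.558)² + (-296.497)²) = √(50876.41136 + 87910.47101) = 372.541 m
W2: √((-391.665)² + (-416.892)²) = √(153401.47222 + 173798.93966) = 572.014 m
W3: √((-649.530)² + (-154.559)²) = √(421889.22090 + 23888.48448) = 667.666 m
W4: √((393.525)² + (-42.487)²) = √(154861.92563 + 1805.14517) = 395.812 m
W5: √((217.363)² + (356.727)²) = √(47246.67377 + 127254.15253) = 417.733 m
W6: √((390.053)² + (-524.884)²) = √(152141.34281 + 275503.21346) = 653.945 m
W7: √((-188.238)² + (-556.623)²) = √(35433.54464 + 309829.16413) = 587.591 m
W8: √((248.299)² + (-335.499)²) = √(61652.39340 + 112559.57900) = 417.387 m
W9: √((61.020)² + (-519.331)²) = √(3723.44040 + 269704.68756) = 522.904 m
W10: √((-264.799)² + (52.958)²) = √(70118.51040 + 2804.54976) = 270.043 m
W11: √((29.690)² + (189.804)²) = √(881.49610 + 36025.55842) = 192.112 m
Sorted: W11 (192.112 m) < W10 (270.043 m) < W1 (372.541 m) < W4 (395.812 m) < W8 (417.387 m) < W5 (417.733 m) < …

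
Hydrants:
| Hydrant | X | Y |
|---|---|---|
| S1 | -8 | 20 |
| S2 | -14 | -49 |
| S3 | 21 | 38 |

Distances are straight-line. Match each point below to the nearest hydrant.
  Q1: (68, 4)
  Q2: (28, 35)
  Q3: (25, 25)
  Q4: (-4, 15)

Q1→S3; Q2→S3; Q3→S3; Q4→S1

Q1 at (68, 4):
  S1: √((-76)² + (16)²) = √(5776.000 + 256.000) = 77.7
  S2: √((-82)² + (-53)²) = √(6724.000 + 2809.000) = 97.6
  S3: √((-47)² + (34)²) = √(2209.000 + 1156.000) = 58.0
  → nearest: S3 (58.0)
Q2 at (28, 35):
  S1: √((-36)² + (-15)²) = √(1296.000 + 225.000) = 39.0
  S2: √((-42)² + (-84)²) = √(1764.000 + 7056.000) = 93.9
  S3: √((-7)² + (3)²) = √(49.000 + 9.000) = 7.6
  → nearest: S3 (7.6)
Q3 at (25, 25):
  S1: √((-33)² + (-5)²) = √(1089.000 + 25.000) = 33.4
  S2: √((-39)² + (-74)²) = √(1521.000 + 5476.000) = 83.6
  S3: √((-4)² + (13)²) = √(16.000 + 169.000) = 13.6
  → nearest: S3 (13.6)
Q4 at (-4, 15):
  S1: √((-4)² + (5)²) = √(16.000 + 25.000) = 6.4
  S2: √((-10)² + (-64)²) = √(100.000 + 4096.000) = 64.8
  S3: √((25)² + (23)²) = √(625.000 + 529.000) = 34.0
  → nearest: S1 (6.4)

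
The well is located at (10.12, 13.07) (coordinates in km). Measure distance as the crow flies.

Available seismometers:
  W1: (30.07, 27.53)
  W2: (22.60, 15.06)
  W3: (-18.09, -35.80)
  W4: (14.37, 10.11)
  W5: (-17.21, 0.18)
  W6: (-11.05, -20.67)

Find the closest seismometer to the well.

Distances from (10.12, 13.07):
W1: √((19.95)² + (14.46)²) = √(398.0025 + 209.0916) = 24.64 km
W2: √((12.48)² + (1.99)²) = √(155.7504 + 3.9601) = 12.64 km
W3: √((-28.21)² + (-48.87)²) = √(795.8041 + 2388.2769) = 56.43 km
W4: √((4.25)² + (-2.96)²) = √(18.0625 + 8.7616) = 5.18 km
W5: √((-27.33)² + (-12.89)²) = √(746.9289 + 166.1521) = 30.22 km
W6: √((-21.17)² + (-33.74)²) = √(448.1689 + 1138.3876) = 39.83 km
Minimum: W4 at 5.18 km.

W4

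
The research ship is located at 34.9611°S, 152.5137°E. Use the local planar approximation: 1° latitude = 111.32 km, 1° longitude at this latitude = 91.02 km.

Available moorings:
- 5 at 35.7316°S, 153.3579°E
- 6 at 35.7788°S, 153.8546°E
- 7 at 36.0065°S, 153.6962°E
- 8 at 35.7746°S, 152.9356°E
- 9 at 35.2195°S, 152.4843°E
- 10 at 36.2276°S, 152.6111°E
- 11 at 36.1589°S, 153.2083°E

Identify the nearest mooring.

Distances from 34.9611°S, 152.5137°E:
5: √((-0.7705·111.32)² + (0.8442·91.02)²) = √(7356.846277 + 5904.244830) = 115.1568 km
6: √((-0.8177·111.32)² + (1.3409·91.02)²) = √(8285.798943 + 14895.889565) = 152.2553 km
7: √((-1.0454·111.32)² + (1.1825·91.02)²) = √(13542.891118 + 11584.464450) = 158.5161 km
8: √((-0.8135·111.32)² + (0.4219·91.02)²) = √(8200.899880 + 1474.662760) = 98.3644 km
9: √((-0.2584·111.32)² + (-0.0294·91.02)²) = √(827.430288 + 7.160912) = 28.8893 km
10: √((-1.2665·111.32)² + (0.0974·91.02)²) = √(19877.272135 + 78.594395) = 141.2652 km
11: √((-1.1978·111.32)² + (0.6946·91.02)²) = √(17779.314522 + 3997.083495) = 147.5683 km
Minimum: 9 at 28.8893 km.

9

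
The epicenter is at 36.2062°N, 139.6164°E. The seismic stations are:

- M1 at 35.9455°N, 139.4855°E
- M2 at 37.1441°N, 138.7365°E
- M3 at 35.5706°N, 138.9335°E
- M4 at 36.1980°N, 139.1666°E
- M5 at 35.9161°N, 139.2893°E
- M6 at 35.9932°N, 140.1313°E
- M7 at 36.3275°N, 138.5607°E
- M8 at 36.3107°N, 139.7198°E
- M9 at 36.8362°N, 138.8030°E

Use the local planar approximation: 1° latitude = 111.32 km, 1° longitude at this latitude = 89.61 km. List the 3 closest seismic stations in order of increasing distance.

Distances from 36.2062°N, 139.6164°E:
M1: 31.3020 km
M2: 130.8350 km
M3: 93.5471 km
M4: 40.3169 km
M5: 43.6126 km
M6: 51.8762 km
M7: 95.5601 km
M8: 14.8721 km
M9: 101.1495 km
Sorted: M8 (14.8721 km) < M1 (31.3020 km) < M4 (40.3169 km) < M5 (43.6126 km) < M6 (51.8762 km) < …

M8, M1, M4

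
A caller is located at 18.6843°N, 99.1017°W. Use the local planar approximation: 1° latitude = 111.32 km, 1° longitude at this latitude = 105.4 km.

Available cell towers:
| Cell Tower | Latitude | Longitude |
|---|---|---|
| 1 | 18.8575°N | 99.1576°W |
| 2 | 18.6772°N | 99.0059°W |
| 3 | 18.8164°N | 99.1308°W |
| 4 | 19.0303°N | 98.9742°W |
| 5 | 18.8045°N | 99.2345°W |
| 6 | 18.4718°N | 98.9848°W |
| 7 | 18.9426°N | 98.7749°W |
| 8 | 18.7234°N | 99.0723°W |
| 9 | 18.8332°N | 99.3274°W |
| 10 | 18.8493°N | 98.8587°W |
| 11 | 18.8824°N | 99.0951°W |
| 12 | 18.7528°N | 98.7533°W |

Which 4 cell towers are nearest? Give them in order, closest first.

Distances from 18.6843°N, 99.1017°W:
1: 20.1608 km
2: 10.1282 km
3: 15.0218 km
4: 40.7938 km
5: 19.3639 km
6: 26.6720 km
7: 44.8690 km
8: 5.3430 km
9: 28.9940 km
10: 31.5176 km
11: 22.0635 km
12: 37.5047 km
Sorted: 8 (5.3430 km) < 2 (10.1282 km) < 3 (15.0218 km) < 5 (19.3639 km) < 1 (20.1608 km) < 11 (22.0635 km) < …

8, 2, 3, 5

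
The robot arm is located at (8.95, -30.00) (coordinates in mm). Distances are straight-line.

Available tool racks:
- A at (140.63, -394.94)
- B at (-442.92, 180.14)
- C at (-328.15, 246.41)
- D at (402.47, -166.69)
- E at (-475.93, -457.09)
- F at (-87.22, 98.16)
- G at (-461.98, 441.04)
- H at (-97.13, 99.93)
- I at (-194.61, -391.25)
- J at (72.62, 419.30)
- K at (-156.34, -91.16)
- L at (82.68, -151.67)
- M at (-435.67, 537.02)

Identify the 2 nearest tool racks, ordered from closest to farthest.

Distances from (8.95, -30.00):
A: √((131.68)² + (-364.94)²) = √(17339.6224 + 133181.2036) = 387.97 mm
B: √((-451.87)² + (210.14)²) = √(204186.4969 + 44158.8196) = 498.34 mm
C: √((-337.10)² + (276.41)²) = √(113636.4100 + 76402.4881) = 435.93 mm
D: √((393.52)² + (-136.69)²) = √(154857.9904 + 18684.1561) = 416.58 mm
E: √((-484.88)² + (-427.09)²) = √(235108.6144 + 182405.8681) = 646.15 mm
F: √((-96.17)² + (128.16)²) = √(9248.6689 + 16424.9856) = 160.23 mm
G: √((-470.93)² + (471.04)²) = √(221775.0649 + 221878.6816) = 666.07 mm
H: √((-106.08)² + (129.93)²) = √(11252.9664 + 16881.8049) = 167.73 mm
I: √((-203.56)² + (-361.25)²) = √(41436.6736 + 130501.5625) = 414.65 mm
J: √((63.67)² + (449.30)²) = √(4053.8689 + 201870.4900) = 453.79 mm
K: √((-165.29)² + (-61.16)²) = √(27320.7841 + 3740.5456) = 176.24 mm
L: √((73.73)² + (-121.67)²) = √(5436.1129 + 14803.5889) = 142.27 mm
M: √((-444.62)² + (567.02)²) = √(197686.9444 + 321511.6804) = 720.55 mm
Sorted: L (142.27 mm) < F (160.23 mm) < H (167.73 mm) < K (176.24 mm) < …

L, F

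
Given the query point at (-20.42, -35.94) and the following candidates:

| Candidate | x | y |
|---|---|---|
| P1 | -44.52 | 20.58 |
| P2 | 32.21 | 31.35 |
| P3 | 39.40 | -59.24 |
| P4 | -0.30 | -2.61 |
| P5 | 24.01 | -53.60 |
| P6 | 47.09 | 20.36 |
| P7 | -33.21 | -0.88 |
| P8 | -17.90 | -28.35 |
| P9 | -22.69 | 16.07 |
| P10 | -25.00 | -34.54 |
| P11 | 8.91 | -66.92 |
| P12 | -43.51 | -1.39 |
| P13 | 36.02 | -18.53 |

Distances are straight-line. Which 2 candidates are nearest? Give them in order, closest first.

Distances from (-20.42, -35.94):
P1: √((-24.10)² + (56.52)²) = √(580.8100 + 3194.5104) = 61.44
P2: √((52.63)² + (67.29)²) = √(2769.9169 + 4527.9441) = 85.43
P3: √((59.82)² + (-23.30)²) = √(3578.4324 + 542.8900) = 64.20
P4: √((20.12)² + (33.33)²) = √(404.8144 + 1110.8889) = 38.93
P5: √((44.43)² + (-17.66)²) = √(1974.0249 + 311.8756) = 47.81
P6: √((67.51)² + (56.30)²) = √(4557.6001 + 3169.6900) = 87.91
P7: √((-12.79)² + (35.06)²) = √(163.5841 + 1229.2036) = 37.32
P8: √((2.52)² + (7.59)²) = √(6.3504 + 57.6081) = 8.00
P9: √((-2.27)² + (52.01)²) = √(5.1529 + 2705.0401) = 52.06
P10: √((-4.58)² + (1.40)²) = √(20.9764 + 1.9600) = 4.79
P11: √((29.33)² + (-30.98)²) = √(860.2489 + 959.7604) = 42.66
P12: √((-23.09)² + (34.55)²) = √(533.1481 + 1193.7025) = 41.56
P13: √((56.44)² + (17.41)²) = √(3185.4736 + 303.1081) = 59.06
Sorted: P10 (4.79) < P8 (8.00) < P7 (37.32) < P4 (38.93) < …

P10, P8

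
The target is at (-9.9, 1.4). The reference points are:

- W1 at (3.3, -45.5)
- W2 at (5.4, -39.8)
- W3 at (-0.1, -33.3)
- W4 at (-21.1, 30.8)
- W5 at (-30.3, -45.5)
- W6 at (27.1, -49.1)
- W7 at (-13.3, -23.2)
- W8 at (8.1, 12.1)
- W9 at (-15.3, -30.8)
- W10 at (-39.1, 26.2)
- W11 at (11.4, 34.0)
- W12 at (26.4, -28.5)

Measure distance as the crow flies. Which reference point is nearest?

Distances from (-9.9, 1.4):
W1: √((13.2)² + (-46.9)²) = √(174.240 + 2199.610) = 48.7
W2: √((15.3)² + (-41.2)²) = √(234.090 + 1697.440) = 43.9
W3: √((9.8)² + (-34.7)²) = √(96.040 + 1204.090) = 36.1
W4: √((-11.2)² + (29.4)²) = √(125.440 + 864.360) = 31.5
W5: √((-20.4)² + (-46.9)²) = √(416.160 + 2199.610) = 51.1
W6: √((37.0)² + (-50.5)²) = √(1369.000 + 2550.250) = 62.6
W7: √((-3.4)² + (-24.6)²) = √(11.560 + 605.160) = 24.8
W8: √((18.0)² + (10.7)²) = √(324.000 + 114.490) = 20.9
W9: √((-5.4)² + (-32.2)²) = √(29.160 + 1036.840) = 32.6
W10: √((-29.2)² + (24.8)²) = √(852.640 + 615.040) = 38.3
W11: √((21.3)² + (32.6)²) = √(453.690 + 1062.760) = 38.9
W12: √((36.3)² + (-29.9)²) = √(1317.690 + 894.010) = 47.0
Minimum: W8 at 20.9.

W8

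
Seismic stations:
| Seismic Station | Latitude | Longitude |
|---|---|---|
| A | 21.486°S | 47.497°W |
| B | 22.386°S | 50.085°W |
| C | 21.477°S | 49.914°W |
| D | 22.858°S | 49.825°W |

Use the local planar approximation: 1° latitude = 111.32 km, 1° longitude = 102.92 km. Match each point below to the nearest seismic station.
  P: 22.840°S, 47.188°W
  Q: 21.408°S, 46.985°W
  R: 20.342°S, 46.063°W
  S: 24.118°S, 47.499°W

P→A; Q→A; R→A; S→D

P at 22.840°S, 47.188°W:
  A: √((1.354·111.32)² + (-0.309·102.92)²) = √(22718.71294 + 1011.38501) = 154.046 km
  B: √((0.454·111.32)² + (-2.897·102.92)²) = √(2554.21882 + 88898.93240) = 302.412 km
  C: √((1.363·111.32)² + (-2.726·102.92)²) = √(23021.73799 + 78713.86871) = 318.960 km
  D: √((-0.018·111.32)² + (-2.637·102.92)²) = √(4.01505 + 73657.98171) = 271.407 km
  → nearest: A (154.046 km)
Q at 21.408°S, 46.985°W:
  A: √((-0.078·111.32)² + (-0.512·102.92)²) = √(75.39379 + 2776.76724) = 53.406 km
  B: √((-0.978·111.32)² + (-3.100·102.92)²) = √(11852.88593 + 101794.17870) = 337.116 km
  C: √((-0.069·111.32)² + (-2.929·102.92)²) = √(58.99899 + 90873.71828) = 301.551 km
  D: √((-1.450·111.32)² + (-2.840·102.92)²) = √(26054.47940 + 85435.08093) = 333.901 km
  → nearest: A (53.406 km)
R at 20.342°S, 46.063°W:
  A: √((-1.144·111.32)² + (-1.434·102.92)²) = √(16218.04288 + 21782.00522) = 194.936 km
  B: √((-2.044·111.32)² + (-4.022·102.92)²) = √(51773.57785 + 171349.83383) = 472.359 km
  C: √((-1.135·111.32)² + (-3.851·102.92)²) = √(15963.86764 + 157089.29561) = 415.997 km
  D: √((-2.516·111.32)² + (-3.762·102.92)²) = √(78445.43378 + 149912.25520) = 477.868 km
  → nearest: A (194.936 km)
S at 24.118°S, 47.499°W:
  A: √((2.632·111.32)² + (0.002·102.92)²) = √(85845.62467 + 0.04237) = 292.994 km
  B: √((1.732·111.32)² + (-2.586·102.92)²) = √(37174.24618 + 70836.41868) = 328.650 km
  C: √((2.641·111.32)² + (-2.415·102.92)²) = √(86433.71858 + 61777.99728) = 384.983 km
  D: √((1.260·111.32)² + (-2.326·102.92)²) = √(19673.76527 + 57308.49136) = 277.457 km
  → nearest: D (277.457 km)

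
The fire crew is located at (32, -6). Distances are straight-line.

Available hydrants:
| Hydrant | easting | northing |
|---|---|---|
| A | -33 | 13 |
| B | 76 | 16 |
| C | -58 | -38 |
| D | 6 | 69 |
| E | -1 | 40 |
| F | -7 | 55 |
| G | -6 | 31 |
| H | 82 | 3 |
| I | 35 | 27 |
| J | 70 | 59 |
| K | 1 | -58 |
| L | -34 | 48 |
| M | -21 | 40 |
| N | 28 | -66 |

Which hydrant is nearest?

I

Distances from (32, -6):
A: 67.7
B: 49.2
C: 95.5
D: 79.4
E: 56.6
F: 72.4
G: 53.0
H: 50.8
I: 33.1
J: 75.3
K: 60.5
L: 85.3
M: 70.2
N: 60.1
Minimum: I at 33.1.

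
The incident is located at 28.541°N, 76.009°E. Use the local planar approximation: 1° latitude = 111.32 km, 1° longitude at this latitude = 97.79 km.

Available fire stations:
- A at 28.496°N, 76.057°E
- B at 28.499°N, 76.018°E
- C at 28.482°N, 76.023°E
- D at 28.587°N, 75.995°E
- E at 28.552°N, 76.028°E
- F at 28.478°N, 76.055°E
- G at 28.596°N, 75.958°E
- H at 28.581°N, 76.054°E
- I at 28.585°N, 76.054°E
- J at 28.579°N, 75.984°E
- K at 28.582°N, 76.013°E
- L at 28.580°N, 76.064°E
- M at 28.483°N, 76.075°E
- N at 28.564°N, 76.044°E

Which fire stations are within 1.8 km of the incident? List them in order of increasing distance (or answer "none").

Distances from 28.541°N, 76.009°E:
A: √((-0.045·111.32)² + (0.048·97.79)²) = √(25.09409 + 22.03288) = 6.865 km
B: √((-0.042·111.32)² + (0.009·97.79)²) = √(21.85974 + 0.77459) = 4.758 km
C: √((-0.059·111.32)² + (0.014·97.79)²) = √(43.13705 + 1.87433) = 6.709 km
D: √((0.046·111.32)² + (-0.014·97.79)²) = √(26.22177 + 1.87433) = 5.301 km
E: √((0.011·111.32)² + (0.019·97.79)²) = √(1.49945 + 3.45220) = 2.225 km
F: √((-0.063·111.32)² + (0.046·97.79)²) = √(49.18441 + 20.23506) = 8.332 km
G: √((0.055·111.32)² + (-0.051·97.79)²) = √(37.48623 + 24.87306) = 7.897 km
H: √((0.040·111.32)² + (0.045·97.79)²) = √(19.82743 + 19.36484) = 6.260 km
I: √((0.044·111.32)² + (0.045·97.79)²) = √(23.99119 + 19.36484) = 6.585 km
J: √((0.038·111.32)² + (-0.025·97.79)²) = √(17.89425 + 5.97680) = 4.886 km
K: √((0.041·111.32)² + (0.004·97.79)²) = √(20.83119 + 0.15301) = 4.581 km
L: √((0.039·111.32)² + (0.055·97.79)²) = √(18.84845 + 28.92772) = 6.912 km
M: √((-0.058·111.32)² + (0.066·97.79)²) = √(41.68717 + 41.65592) = 9.129 km
N: √((0.023·111.32)² + (0.035·97.79)²) = √(6.55544 + 11.71453) = 4.274 km
Threshold 1.8 km: none within range.

none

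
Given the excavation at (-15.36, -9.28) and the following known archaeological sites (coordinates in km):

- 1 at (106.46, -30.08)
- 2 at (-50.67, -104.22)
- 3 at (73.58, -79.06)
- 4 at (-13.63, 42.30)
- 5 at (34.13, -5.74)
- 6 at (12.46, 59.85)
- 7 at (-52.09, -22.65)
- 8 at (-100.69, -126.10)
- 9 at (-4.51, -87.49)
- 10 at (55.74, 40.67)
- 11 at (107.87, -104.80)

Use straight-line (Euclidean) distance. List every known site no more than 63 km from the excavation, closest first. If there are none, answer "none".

7, 5, 4

Distances from (-15.36, -9.28):
1: √((121.82)² + (-20.80)²) = √(14840.1124 + 432.6400) = 123.58 km
2: √((-35.31)² + (-94.94)²) = √(1246.7961 + 9013.6036) = 101.29 km
3: √((88.94)² + (-69.78)²) = √(7910.3236 + 4869.2484) = 113.05 km
4: √((1.73)² + (51.58)²) = √(2.9929 + 2660.4964) = 51.61 km
5: √((49.49)² + (3.54)²) = √(2449.2601 + 12.5316) = 49.62 km
6: √((27.82)² + (69.13)²) = √(773.9524 + 4778.9569) = 74.52 km
7: √((-36.73)² + (-13.37)²) = √(1349.0929 + 178.7569) = 39.09 km
8: √((-85.33)² + (-116.82)²) = √(7281.2089 + 13646.9124) = 144.67 km
9: √((10.85)² + (-78.21)²) = √(117.7225 + 6116.8041) = 78.96 km
10: √((71.10)² + (49.95)²) = √(5055.2100 + 2495.0025) = 86.89 km
11: √((123.23)² + (-95.52)²) = √(15185.6329 + 9124.0704) = 155.92 km
Threshold 63 km: 7 (39.09 km), 5 (49.62 km), 4 (51.61 km) are within range.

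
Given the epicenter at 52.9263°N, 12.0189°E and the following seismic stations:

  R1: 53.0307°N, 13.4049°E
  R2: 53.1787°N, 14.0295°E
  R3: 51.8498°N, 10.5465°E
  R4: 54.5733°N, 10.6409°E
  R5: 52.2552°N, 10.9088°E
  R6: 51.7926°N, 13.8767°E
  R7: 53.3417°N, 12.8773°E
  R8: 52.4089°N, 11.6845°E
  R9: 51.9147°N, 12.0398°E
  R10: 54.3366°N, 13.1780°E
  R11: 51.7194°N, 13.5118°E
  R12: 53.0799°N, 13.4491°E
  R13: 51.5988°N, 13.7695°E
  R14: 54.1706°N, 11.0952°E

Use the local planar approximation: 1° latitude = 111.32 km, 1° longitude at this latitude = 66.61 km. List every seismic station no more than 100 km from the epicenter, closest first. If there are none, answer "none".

Distances from 52.9263°N, 12.0189°E:
R1: 93.0501 km
R2: 136.8417 km
R3: 154.8537 km
R4: 205.0370 km
R5: 105.1132 km
R6: 176.7510 km
R7: 73.5369 km
R8: 61.7540 km
R9: 112.6199 km
R10: 174.9523 km
R11: 167.1503 km
R12: 96.7879 km
R13: 188.2430 km
R14: 151.5658 km
Threshold 100 km: R8 (61.7540 km), R7 (73.5369 km), R1 (93.0501 km), R12 (96.7879 km) are within range.

R8, R7, R1, R12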